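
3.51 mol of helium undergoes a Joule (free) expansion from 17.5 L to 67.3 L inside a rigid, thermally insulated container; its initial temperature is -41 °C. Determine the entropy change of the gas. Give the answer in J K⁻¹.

For an ideal gas in free expansion Q = 0 and W = 0, so T is unchanged.
Entropy is a state function; using a reversible isothermal path, ΔS_gas = nR ln(V₂/V₁) = 3.51 × 8.314 × ln(67.3/17.5) = 39.3 J/K.

ΔS_gas = 39.3 J/K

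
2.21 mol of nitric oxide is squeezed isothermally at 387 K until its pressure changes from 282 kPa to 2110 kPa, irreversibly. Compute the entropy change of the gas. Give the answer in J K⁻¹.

ΔS_gas = -37 J/K

Entropy is a state function, so ΔS_gas depends only on the end states.
For an isothermal ideal gas ΔS_gas = nR ln(P₁/P₂) = 2.21 × 8.314 × ln(282/2110) = -37 J/K.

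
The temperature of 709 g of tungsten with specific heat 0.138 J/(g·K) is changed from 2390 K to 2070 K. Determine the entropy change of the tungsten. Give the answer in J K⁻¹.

ΔS = -14.1 J/K

ΔS = ∫dQ_rev/T = m c ln(T₂/T₁) = 709 × 0.138 × ln(2070/2390) = -14.1 J/K.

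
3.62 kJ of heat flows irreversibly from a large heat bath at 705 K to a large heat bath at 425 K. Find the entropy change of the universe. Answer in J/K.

ΔS_hot = −Q/T_H = −3620/705 = -5.135 J/K and ΔS_cold = +Q/T_C = 3620/425 = 8.518 J/K.
ΔS_total = -5.135 + 8.518 = 3.38 J/K, positive as the second law requires.

ΔS_total = 3.38 J/K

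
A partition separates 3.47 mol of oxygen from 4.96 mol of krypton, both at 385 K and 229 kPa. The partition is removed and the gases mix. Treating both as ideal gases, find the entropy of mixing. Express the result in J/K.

Mole fractions: x_A = 3.47/8.43 = 0.412, x_B = 0.588.
ΔS_mix = −R(n_A ln x_A + n_B ln x_B) = −8.314 × (3.47 ln 0.412 + 4.96 ln 0.588) = 47.5 J/K.

ΔS_mix = 47.5 J/K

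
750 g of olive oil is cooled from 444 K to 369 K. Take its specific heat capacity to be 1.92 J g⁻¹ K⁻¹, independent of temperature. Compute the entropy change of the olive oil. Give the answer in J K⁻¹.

ΔS = -266 J/K

ΔS = ∫dQ_rev/T = m c ln(T₂/T₁) = 750 × 1.92 × ln(369/444) = -266 J/K.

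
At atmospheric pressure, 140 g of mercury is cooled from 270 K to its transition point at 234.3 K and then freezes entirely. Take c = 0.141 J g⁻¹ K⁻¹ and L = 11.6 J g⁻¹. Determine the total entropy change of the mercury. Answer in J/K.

Cooling step: ΔS₁ = m c ln(T_tr/T_i) = 140 × 0.141 × ln(234.3/270) = -2.8 J/K.
Phase change: ΔS₂ = −mL/T_tr = −140 × 11.6 / 234.3 = -6.931 J/K.
ΔS_total = (-2.8) + (-6.931) = -9.73 J/K.

ΔS = -9.73 J/K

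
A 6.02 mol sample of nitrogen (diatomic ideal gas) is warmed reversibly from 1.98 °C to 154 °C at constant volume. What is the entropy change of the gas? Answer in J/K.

In kelvin: T₁ = 275.13 K, T₂ = 427.15 K. At constant volume, ΔS = nC_V ln(T₂/T₁) with C_V = 5R/2 = 20.79 J mol⁻¹ K⁻¹.
ΔS = 6.02 × 20.79 × ln(427.15/275.13) = 55 J/K.

ΔS = 55 J/K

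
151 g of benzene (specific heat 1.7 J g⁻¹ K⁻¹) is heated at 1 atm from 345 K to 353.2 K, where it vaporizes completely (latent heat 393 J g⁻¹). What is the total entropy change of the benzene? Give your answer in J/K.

Warming step: ΔS₁ = m c ln(T_tr/T_i) = 151 × 1.7 × ln(353.2/345) = 6.03 J/K.
Phase change: ΔS₂ = +mL/T_tr = 151 × 393 / 353.2 = 168 J/K.
ΔS_total = (6.03) + (168) = 174 J/K.

ΔS = 174 J/K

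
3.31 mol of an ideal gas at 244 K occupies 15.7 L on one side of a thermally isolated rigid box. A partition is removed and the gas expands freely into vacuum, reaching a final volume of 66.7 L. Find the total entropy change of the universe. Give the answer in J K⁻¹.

ΔS_universe = 39.8 J/K

No heat is exchanged and no work is done, so the ideal-gas temperature stays constant.
Entropy is a state function; using a reversible isothermal path, ΔS_gas = nR ln(V₂/V₁) = 3.31 × 8.314 × ln(66.7/15.7) = 39.8 J/K.
The insulated surroundings exchange no heat, so ΔS_surr = 0 and ΔS_universe = ΔS_gas.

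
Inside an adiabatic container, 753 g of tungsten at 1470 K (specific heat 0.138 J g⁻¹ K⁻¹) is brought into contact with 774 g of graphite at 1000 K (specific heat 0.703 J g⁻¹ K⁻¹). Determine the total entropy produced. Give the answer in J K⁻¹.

Energy balance: T_f = (m₁c₁T₁ + m₂c₂T₂)/(m₁c₁ + m₂c₂) = 1075.4 K.
ΔS₁ = m₁c₁ ln(T_f/T₁) = 103.914 × ln(1075.4/1470) = -32.484 J/K.
ΔS₂ = m₂c₂ ln(T_f/T₂) = 544.122 × ln(1075.4/1000) = 39.536 J/K.
ΔS_total = -32.484 + 39.536 = 7.05 J/K.

ΔS_total = 7.05 J/K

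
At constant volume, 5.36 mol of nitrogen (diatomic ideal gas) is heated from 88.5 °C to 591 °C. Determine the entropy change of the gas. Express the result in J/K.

In kelvin: T₁ = 361.65 K, T₂ = 864.15 K. At constant volume, ΔS = nC_V ln(T₂/T₁) with C_V = 5R/2 = 20.79 J mol⁻¹ K⁻¹.
ΔS = 5.36 × 20.79 × ln(864.15/361.65) = 97 J/K.

ΔS = 97 J/K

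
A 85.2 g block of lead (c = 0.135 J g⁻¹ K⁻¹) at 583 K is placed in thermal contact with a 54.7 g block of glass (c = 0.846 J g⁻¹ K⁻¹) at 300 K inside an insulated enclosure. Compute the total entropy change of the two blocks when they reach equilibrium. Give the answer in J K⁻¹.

Energy balance: T_f = (m₁c₁T₁ + m₂c₂T₂)/(m₁c₁ + m₂c₂) = 356.34 K.
ΔS₁ = m₁c₁ ln(T_f/T₁) = 11.502 × ln(356.34/583) = -5.663 J/K.
ΔS₂ = m₂c₂ ln(T_f/T₂) = 46.2762 × ln(356.34/300) = 7.964 J/K.
ΔS_total = -5.663 + 7.964 = 2.3 J/K.

ΔS_total = 2.3 J/K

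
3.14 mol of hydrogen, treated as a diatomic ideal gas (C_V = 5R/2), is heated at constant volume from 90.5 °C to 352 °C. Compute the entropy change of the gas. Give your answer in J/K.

In kelvin: T₁ = 363.65 K, T₂ = 625.15 K. At constant volume, ΔS = nC_V ln(T₂/T₁) with C_V = 5R/2 = 20.79 J mol⁻¹ K⁻¹.
ΔS = 3.14 × 20.79 × ln(625.15/363.65) = 35.4 J/K.

ΔS = 35.4 J/K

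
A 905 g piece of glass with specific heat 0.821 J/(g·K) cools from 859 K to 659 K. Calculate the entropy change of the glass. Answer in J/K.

ΔS = ∫dQ_rev/T = m c ln(T₂/T₁) = 905 × 0.821 × ln(659/859) = -197 J/K.

ΔS = -197 J/K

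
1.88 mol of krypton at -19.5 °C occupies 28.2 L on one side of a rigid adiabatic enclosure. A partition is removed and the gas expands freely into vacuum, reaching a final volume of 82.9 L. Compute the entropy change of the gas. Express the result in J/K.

ΔS_gas = 16.9 J/K

For an ideal gas in free expansion Q = 0 and W = 0, so T is unchanged.
Entropy is a state function; using a reversible isothermal path, ΔS_gas = nR ln(V₂/V₁) = 1.88 × 8.314 × ln(82.9/28.2) = 16.9 J/K.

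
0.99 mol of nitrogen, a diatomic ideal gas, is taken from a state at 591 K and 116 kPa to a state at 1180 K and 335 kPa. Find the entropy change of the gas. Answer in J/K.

ΔS = 11.2 J/K

ΔS = nC_p ln(T₂/T₁) − nR ln(P₂/P₁), with C_p = 7R/2 = 29.1 J mol⁻¹ K⁻¹ for a diatomic ideal gas.
ΔS = 0.99 × [29.1 × ln(1180/591) − 8.314 × ln(335/116)] = 11.2 J/K.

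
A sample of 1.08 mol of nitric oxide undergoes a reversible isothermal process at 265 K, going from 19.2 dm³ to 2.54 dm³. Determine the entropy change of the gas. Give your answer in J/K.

ΔS_gas = -18.2 J/K

For an isothermal ideal gas ΔS_gas = nR ln(V₂/V₁) = 1.08 × 8.314 × ln(2.54/19.2) = -18.2 J/K.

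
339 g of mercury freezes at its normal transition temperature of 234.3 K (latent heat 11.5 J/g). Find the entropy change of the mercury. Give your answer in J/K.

Heat released by the substance: Q = −mL = −339 × 11.5 = −3898.5 J.
At constant T, ΔS = Q_rev/T = −3898.5 / 234.3 = -16.6 J/K.

ΔS = -16.6 J/K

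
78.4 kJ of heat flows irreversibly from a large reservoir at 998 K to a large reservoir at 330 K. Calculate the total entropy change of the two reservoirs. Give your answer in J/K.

ΔS_total = 159 J/K

ΔS_hot = −Q/T_H = −78400/998 = -78.56 J/K and ΔS_cold = +Q/T_C = 78400/330 = 237.6 J/K.
ΔS_total = -78.56 + 237.6 = 159 J/K, positive as the second law requires.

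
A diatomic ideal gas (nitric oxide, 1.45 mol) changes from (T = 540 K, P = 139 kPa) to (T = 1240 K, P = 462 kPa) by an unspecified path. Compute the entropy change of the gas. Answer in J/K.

ΔS = nC_p ln(T₂/T₁) − nR ln(P₂/P₁), with C_p = 7R/2 = 29.1 J mol⁻¹ K⁻¹ for a diatomic ideal gas.
ΔS = 1.45 × [29.1 × ln(1240/540) − 8.314 × ln(462/139)] = 20.6 J/K.

ΔS = 20.6 J/K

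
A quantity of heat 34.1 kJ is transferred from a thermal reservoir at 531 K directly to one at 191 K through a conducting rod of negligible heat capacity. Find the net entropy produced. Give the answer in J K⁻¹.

ΔS_total = 114 J/K

ΔS_hot = −Q/T_H = −34100/531 = -64.22 J/K and ΔS_cold = +Q/T_C = 34100/191 = 178.5 J/K.
ΔS_total = -64.22 + 178.5 = 114 J/K, positive as the second law requires.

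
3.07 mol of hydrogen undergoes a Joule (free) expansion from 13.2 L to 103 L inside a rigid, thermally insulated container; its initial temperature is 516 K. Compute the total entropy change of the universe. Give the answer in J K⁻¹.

ΔS_universe = 52.4 J/K

No heat is exchanged and no work is done, so the ideal-gas temperature stays constant.
Entropy is a state function; using a reversible isothermal path, ΔS_gas = nR ln(V₂/V₁) = 3.07 × 8.314 × ln(103/13.2) = 52.4 J/K.
The insulated surroundings exchange no heat, so ΔS_surr = 0 and ΔS_universe = ΔS_gas.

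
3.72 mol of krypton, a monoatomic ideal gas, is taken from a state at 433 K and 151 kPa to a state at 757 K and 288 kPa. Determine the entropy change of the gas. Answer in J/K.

ΔS = 23.2 J/K

ΔS = nC_p ln(T₂/T₁) − nR ln(P₂/P₁), with C_p = 5R/2 = 20.79 J mol⁻¹ K⁻¹ for a monoatomic ideal gas.
ΔS = 3.72 × [20.79 × ln(757/433) − 8.314 × ln(288/151)] = 23.2 J/K.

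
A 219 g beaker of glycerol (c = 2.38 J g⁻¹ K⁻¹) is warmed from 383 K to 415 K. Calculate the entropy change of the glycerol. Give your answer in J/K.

ΔS = ∫dQ_rev/T = m c ln(T₂/T₁) = 219 × 2.38 × ln(415/383) = 41.8 J/K.

ΔS = 41.8 J/K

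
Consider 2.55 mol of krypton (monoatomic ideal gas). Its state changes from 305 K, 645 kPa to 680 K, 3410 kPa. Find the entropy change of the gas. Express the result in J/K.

ΔS = nC_p ln(T₂/T₁) − nR ln(P₂/P₁), with C_p = 5R/2 = 20.79 J mol⁻¹ K⁻¹ for a monoatomic ideal gas.
ΔS = 2.55 × [20.79 × ln(680/305) − 8.314 × ln(3410/645)] = 7.19 J/K.

ΔS = 7.19 J/K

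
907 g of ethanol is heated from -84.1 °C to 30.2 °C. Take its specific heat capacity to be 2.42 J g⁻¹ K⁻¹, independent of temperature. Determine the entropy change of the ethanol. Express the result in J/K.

In kelvin: T₁ = 189.05 K, T₂ = 303.35 K. ΔS = ∫dQ_rev/T = m c ln(T₂/T₁) = 907 × 2.42 × ln(303.35/189.05) = 1040 J/K.

ΔS = 1040 J/K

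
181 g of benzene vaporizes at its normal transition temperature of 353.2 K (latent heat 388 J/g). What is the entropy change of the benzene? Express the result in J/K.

Heat absorbed by the substance: Q = mL = 181 × 388 = 70228 J.
At constant T, ΔS = Q_rev/T = 70228 / 353.2 = 199 J/K.

ΔS = 199 J/K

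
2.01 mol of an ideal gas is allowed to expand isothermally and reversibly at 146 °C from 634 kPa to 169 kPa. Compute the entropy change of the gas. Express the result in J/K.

ΔS_gas = 22.1 J/K

For an isothermal ideal gas ΔS_gas = nR ln(P₁/P₂) = 2.01 × 8.314 × ln(634/169) = 22.1 J/K.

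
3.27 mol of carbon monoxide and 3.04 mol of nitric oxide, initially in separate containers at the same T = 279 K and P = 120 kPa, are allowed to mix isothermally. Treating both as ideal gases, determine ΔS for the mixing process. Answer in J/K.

ΔS_mix = 36.3 J/K

Mole fractions: x_A = 3.27/6.31 = 0.518, x_B = 0.482.
ΔS_mix = −R(n_A ln x_A + n_B ln x_B) = −8.314 × (3.27 ln 0.518 + 3.04 ln 0.482) = 36.3 J/K.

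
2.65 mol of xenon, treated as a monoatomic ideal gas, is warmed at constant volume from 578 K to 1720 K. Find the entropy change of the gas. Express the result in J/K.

At constant volume, ΔS = nC_V ln(T₂/T₁) with C_V = 3R/2 = 12.47 J mol⁻¹ K⁻¹.
ΔS = 2.65 × 12.47 × ln(1720/578) = 36 J/K.

ΔS = 36 J/K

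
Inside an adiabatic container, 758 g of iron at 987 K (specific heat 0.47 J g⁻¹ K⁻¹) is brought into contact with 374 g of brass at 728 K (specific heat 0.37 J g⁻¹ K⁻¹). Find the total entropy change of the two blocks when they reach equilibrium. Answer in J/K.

ΔS_total = 4.4 J/K

Energy balance: T_f = (m₁c₁T₁ + m₂c₂T₂)/(m₁c₁ + m₂c₂) = 914.54 K.
ΔS₁ = m₁c₁ ln(T_f/T₁) = 356.26 × ln(914.54/987) = -27.1635 J/K.
ΔS₂ = m₂c₂ ln(T_f/T₂) = 138.38 × ln(914.54/728) = 31.5676 J/K.
ΔS_total = -27.1635 + 31.5676 = 4.4 J/K.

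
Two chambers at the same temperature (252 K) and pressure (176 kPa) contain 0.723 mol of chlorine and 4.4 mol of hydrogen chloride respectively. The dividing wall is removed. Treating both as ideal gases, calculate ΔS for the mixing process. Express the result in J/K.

Mole fractions: x_A = 0.723/5.12 = 0.141, x_B = 0.859.
ΔS_mix = −R(n_A ln x_A + n_B ln x_B) = −8.314 × (0.723 ln 0.141 + 4.4 ln 0.859) = 17.3 J/K.

ΔS_mix = 17.3 J/K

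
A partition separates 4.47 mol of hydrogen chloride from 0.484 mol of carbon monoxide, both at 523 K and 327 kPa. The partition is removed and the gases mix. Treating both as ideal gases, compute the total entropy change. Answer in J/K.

Mole fractions: x_A = 4.47/4.95 = 0.902, x_B = 0.0977.
ΔS_mix = −R(n_A ln x_A + n_B ln x_B) = −8.314 × (4.47 ln 0.902 + 0.484 ln 0.0977) = 13.2 J/K.

ΔS_mix = 13.2 J/K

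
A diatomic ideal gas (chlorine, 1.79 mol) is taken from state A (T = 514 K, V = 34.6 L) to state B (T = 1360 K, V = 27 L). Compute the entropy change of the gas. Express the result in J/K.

ΔS = 32.5 J/K

Entropy is a state function: ΔS = nC_V ln(T₂/T₁) + nR ln(V₂/V₁), with C_V = 5R/2 = 20.79 J mol⁻¹ K⁻¹ for a diatomic ideal gas.
ΔS = 1.79 × [20.79 × ln(1360/514) + 8.314 × ln(27/34.6)] = 32.5 J/K.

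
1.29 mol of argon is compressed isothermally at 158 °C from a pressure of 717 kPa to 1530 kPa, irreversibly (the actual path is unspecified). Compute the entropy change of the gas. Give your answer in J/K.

ΔS_gas = -8.13 J/K

Entropy is a state function, so ΔS_gas depends only on the end states.
For an isothermal ideal gas ΔS_gas = nR ln(P₁/P₂) = 1.29 × 8.314 × ln(717/1530) = -8.13 J/K.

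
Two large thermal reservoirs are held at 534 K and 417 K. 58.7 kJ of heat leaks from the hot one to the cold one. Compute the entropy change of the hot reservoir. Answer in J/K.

ΔS_hot = -110 J/K

The hot reservoir loses heat Q, so ΔS_hot = −Q/T_H = −58700/534 = -110 J/K.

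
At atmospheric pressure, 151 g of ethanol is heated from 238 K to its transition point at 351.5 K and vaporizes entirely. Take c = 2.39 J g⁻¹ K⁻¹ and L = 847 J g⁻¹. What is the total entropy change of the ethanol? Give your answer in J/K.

Warming step: ΔS₁ = m c ln(T_tr/T_i) = 151 × 2.39 × ln(351.5/238) = 140.7 J/K.
Phase change: ΔS₂ = +mL/T_tr = 151 × 847 / 351.5 = 363.9 J/K.
ΔS_total = (140.7) + (363.9) = 505 J/K.

ΔS = 505 J/K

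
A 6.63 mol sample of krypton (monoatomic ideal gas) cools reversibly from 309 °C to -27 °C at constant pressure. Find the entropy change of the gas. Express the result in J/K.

In kelvin: T₁ = 582.15 K, T₂ = 246.15 K. At constant pressure, ΔS = nC_p ln(T₂/T₁) with C_p = 5R/2 = 20.79 J mol⁻¹ K⁻¹.
ΔS = 6.63 × 20.79 × ln(246.15/582.15) = -119 J/K.

ΔS = -119 J/K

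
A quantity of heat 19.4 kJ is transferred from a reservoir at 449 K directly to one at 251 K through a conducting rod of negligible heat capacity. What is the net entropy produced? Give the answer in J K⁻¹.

ΔS_total = 34.1 J/K

ΔS_hot = −Q/T_H = −19400/449 = -43.21 J/K and ΔS_cold = +Q/T_C = 19400/251 = 77.29 J/K.
ΔS_total = -43.21 + 77.29 = 34.1 J/K, positive as the second law requires.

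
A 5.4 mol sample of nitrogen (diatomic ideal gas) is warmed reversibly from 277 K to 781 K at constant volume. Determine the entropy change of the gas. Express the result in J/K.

ΔS = 116 J/K

At constant volume, ΔS = nC_V ln(T₂/T₁) with C_V = 5R/2 = 20.79 J mol⁻¹ K⁻¹.
ΔS = 5.4 × 20.79 × ln(781/277) = 116 J/K.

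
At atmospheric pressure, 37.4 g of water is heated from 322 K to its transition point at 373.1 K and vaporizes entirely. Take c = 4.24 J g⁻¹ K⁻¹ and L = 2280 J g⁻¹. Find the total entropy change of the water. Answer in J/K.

Warming step: ΔS₁ = m c ln(T_tr/T_i) = 37.4 × 4.24 × ln(373.1/322) = 23.36 J/K.
Phase change: ΔS₂ = +mL/T_tr = 37.4 × 2280 / 373.1 = 228.5 J/K.
ΔS_total = (23.36) + (228.5) = 252 J/K.

ΔS = 252 J/K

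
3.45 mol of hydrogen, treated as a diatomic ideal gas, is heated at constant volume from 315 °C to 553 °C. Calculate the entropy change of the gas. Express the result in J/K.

ΔS = 24.4 J/K

In kelvin: T₁ = 588.15 K, T₂ = 826.15 K. At constant volume, ΔS = nC_V ln(T₂/T₁) with C_V = 5R/2 = 20.79 J mol⁻¹ K⁻¹.
ΔS = 3.45 × 20.79 × ln(826.15/588.15) = 24.4 J/K.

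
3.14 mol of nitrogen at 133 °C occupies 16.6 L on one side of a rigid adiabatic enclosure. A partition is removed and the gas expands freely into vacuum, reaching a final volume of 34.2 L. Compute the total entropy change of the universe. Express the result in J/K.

For an ideal gas in free expansion Q = 0 and W = 0, so T is unchanged.
Entropy is a state function; using a reversible isothermal path, ΔS_gas = nR ln(V₂/V₁) = 3.14 × 8.314 × ln(34.2/16.6) = 18.9 J/K.
The insulated surroundings exchange no heat, so ΔS_surr = 0 and ΔS_universe = ΔS_gas.

ΔS_universe = 18.9 J/K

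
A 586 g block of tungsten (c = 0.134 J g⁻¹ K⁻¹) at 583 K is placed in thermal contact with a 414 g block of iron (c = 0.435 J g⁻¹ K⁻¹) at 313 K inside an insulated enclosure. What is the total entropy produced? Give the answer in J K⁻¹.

ΔS_total = 11.3 J/K

Energy balance: T_f = (m₁c₁T₁ + m₂c₂T₂)/(m₁c₁ + m₂c₂) = 394.98 K.
ΔS₁ = m₁c₁ ln(T_f/T₁) = 78.524 × ln(394.98/583) = -30.57 J/K.
ΔS₂ = m₂c₂ ln(T_f/T₂) = 180.09 × ln(394.98/313) = 41.9 J/K.
ΔS_total = -30.57 + 41.9 = 11.3 J/K.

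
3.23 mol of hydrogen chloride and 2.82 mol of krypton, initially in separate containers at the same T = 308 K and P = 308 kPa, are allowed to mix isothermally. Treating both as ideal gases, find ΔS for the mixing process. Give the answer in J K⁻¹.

ΔS_mix = 34.7 J/K

Mole fractions: x_A = 3.23/6.05 = 0.534, x_B = 0.466.
ΔS_mix = −R(n_A ln x_A + n_B ln x_B) = −8.314 × (3.23 ln 0.534 + 2.82 ln 0.466) = 34.7 J/K.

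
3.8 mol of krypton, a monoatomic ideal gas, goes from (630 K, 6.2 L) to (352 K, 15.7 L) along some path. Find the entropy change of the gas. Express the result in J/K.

ΔS = 1.77 J/K

Entropy is a state function: ΔS = nC_V ln(T₂/T₁) + nR ln(V₂/V₁), with C_V = 3R/2 = 12.47 J mol⁻¹ K⁻¹ for a monoatomic ideal gas.
ΔS = 3.8 × [12.47 × ln(352/630) + 8.314 × ln(15.7/6.2)] = 1.77 J/K.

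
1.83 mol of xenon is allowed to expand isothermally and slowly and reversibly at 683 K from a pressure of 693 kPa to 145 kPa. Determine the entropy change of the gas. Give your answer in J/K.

For an isothermal ideal gas ΔS_gas = nR ln(P₁/P₂) = 1.83 × 8.314 × ln(693/145) = 23.8 J/K.

ΔS_gas = 23.8 J/K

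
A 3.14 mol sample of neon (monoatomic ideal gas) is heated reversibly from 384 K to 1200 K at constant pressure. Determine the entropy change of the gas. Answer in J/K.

ΔS = 74.4 J/K

At constant pressure, ΔS = nC_p ln(T₂/T₁) with C_p = 5R/2 = 20.79 J mol⁻¹ K⁻¹.
ΔS = 3.14 × 20.79 × ln(1200/384) = 74.4 J/K.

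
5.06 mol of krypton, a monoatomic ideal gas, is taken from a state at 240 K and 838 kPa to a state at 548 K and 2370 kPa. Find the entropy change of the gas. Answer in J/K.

ΔS = nC_p ln(T₂/T₁) − nR ln(P₂/P₁), with C_p = 5R/2 = 20.79 J mol⁻¹ K⁻¹ for a monoatomic ideal gas.
ΔS = 5.06 × [20.79 × ln(548/240) − 8.314 × ln(2370/838)] = 43.1 J/K.

ΔS = 43.1 J/K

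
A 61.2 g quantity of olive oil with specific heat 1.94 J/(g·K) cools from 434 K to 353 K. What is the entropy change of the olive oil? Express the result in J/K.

ΔS = ∫dQ_rev/T = m c ln(T₂/T₁) = 61.2 × 1.94 × ln(353/434) = -24.5 J/K.

ΔS = -24.5 J/K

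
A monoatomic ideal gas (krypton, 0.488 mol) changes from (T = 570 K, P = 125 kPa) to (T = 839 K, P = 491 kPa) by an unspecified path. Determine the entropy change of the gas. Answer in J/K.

ΔS = -1.63 J/K

ΔS = nC_p ln(T₂/T₁) − nR ln(P₂/P₁), with C_p = 5R/2 = 20.79 J mol⁻¹ K⁻¹ for a monoatomic ideal gas.
ΔS = 0.488 × [20.79 × ln(839/570) − 8.314 × ln(491/125)] = -1.63 J/K.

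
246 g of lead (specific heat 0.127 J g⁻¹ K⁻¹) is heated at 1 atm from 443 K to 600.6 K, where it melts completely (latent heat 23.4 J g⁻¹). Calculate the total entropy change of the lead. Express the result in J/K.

ΔS = 19.1 J/K

Warming step: ΔS₁ = m c ln(T_tr/T_i) = 246 × 0.127 × ln(600.6/443) = 9.509 J/K.
Phase change: ΔS₂ = +mL/T_tr = 246 × 23.4 / 600.6 = 9.584 J/K.
ΔS_total = (9.509) + (9.584) = 19.1 J/K.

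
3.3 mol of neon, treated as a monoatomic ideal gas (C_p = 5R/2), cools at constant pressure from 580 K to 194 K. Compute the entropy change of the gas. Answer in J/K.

At constant pressure, ΔS = nC_p ln(T₂/T₁) with C_p = 5R/2 = 20.79 J mol⁻¹ K⁻¹.
ΔS = 3.3 × 20.79 × ln(194/580) = -75.1 J/K.

ΔS = -75.1 J/K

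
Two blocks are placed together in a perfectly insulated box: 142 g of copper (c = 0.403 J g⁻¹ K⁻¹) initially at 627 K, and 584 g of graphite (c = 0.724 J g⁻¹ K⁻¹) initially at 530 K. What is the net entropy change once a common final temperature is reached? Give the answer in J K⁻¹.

ΔS_total = 0.743 J/K

Energy balance: T_f = (m₁c₁T₁ + m₂c₂T₂)/(m₁c₁ + m₂c₂) = 541.56 K.
ΔS₁ = m₁c₁ ln(T_f/T₁) = 57.226 × ln(541.56/627) = -8.383 J/K.
ΔS₂ = m₂c₂ ln(T_f/T₂) = 422.816 × ln(541.56/530) = 9.126 J/K.
ΔS_total = -8.383 + 9.126 = 0.743 J/K.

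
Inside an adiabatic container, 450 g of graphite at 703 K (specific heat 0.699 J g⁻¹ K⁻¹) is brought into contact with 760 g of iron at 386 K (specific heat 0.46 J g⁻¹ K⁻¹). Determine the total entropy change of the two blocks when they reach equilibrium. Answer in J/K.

ΔS_total = 29.6 J/K

Energy balance: T_f = (m₁c₁T₁ + m₂c₂T₂)/(m₁c₁ + m₂c₂) = 536.14 K.
ΔS₁ = m₁c₁ ln(T_f/T₁) = 314.55 × ln(536.14/703) = -85.234 J/K.
ΔS₂ = m₂c₂ ln(T_f/T₂) = 349.6 × ln(536.14/386) = 114.86 J/K.
ΔS_total = -85.234 + 114.86 = 29.6 J/K.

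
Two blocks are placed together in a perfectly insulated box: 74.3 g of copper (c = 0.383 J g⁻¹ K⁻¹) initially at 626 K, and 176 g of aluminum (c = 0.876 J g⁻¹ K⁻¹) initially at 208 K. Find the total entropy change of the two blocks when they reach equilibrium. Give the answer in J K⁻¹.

ΔS_total = 18.4 J/K

Energy balance: T_f = (m₁c₁T₁ + m₂c₂T₂)/(m₁c₁ + m₂c₂) = 273.13 K.
ΔS₁ = m₁c₁ ln(T_f/T₁) = 28.4569 × ln(273.13/626) = -23.6 J/K.
ΔS₂ = m₂c₂ ln(T_f/T₂) = 154.176 × ln(273.13/208) = 42 J/K.
ΔS_total = -23.6 + 42 = 18.4 J/K.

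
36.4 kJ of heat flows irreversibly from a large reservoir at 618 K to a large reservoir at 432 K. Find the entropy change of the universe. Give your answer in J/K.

ΔS_hot = −Q/T_H = −36400/618 = -58.9 J/K and ΔS_cold = +Q/T_C = 36400/432 = 84.26 J/K.
ΔS_total = -58.9 + 84.26 = 25.4 J/K, positive as the second law requires.

ΔS_total = 25.4 J/K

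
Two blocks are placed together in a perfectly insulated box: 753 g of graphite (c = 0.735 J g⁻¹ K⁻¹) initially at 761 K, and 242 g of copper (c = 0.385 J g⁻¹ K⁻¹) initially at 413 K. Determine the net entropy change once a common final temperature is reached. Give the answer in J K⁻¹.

Energy balance: T_f = (m₁c₁T₁ + m₂c₂T₂)/(m₁c₁ + m₂c₂) = 710.86 K.
ΔS₁ = m₁c₁ ln(T_f/T₁) = 553.455 × ln(710.86/761) = -37.72 J/K.
ΔS₂ = m₂c₂ ln(T_f/T₂) = 93.17 × ln(710.86/413) = 50.59 J/K.
ΔS_total = -37.72 + 50.59 = 12.9 J/K.

ΔS_total = 12.9 J/K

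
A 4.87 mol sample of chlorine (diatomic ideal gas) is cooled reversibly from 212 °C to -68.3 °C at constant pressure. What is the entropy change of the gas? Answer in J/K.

ΔS = -122 J/K

In kelvin: T₁ = 485.15 K, T₂ = 204.85 K. At constant pressure, ΔS = nC_p ln(T₂/T₁) with C_p = 7R/2 = 29.1 J mol⁻¹ K⁻¹.
ΔS = 4.87 × 29.1 × ln(204.85/485.15) = -122 J/K.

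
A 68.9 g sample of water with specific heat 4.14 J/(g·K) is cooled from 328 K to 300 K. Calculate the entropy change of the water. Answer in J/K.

ΔS = ∫dQ_rev/T = m c ln(T₂/T₁) = 68.9 × 4.14 × ln(300/328) = -25.5 J/K.

ΔS = -25.5 J/K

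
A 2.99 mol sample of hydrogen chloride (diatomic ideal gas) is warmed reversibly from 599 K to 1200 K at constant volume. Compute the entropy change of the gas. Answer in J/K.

At constant volume, ΔS = nC_V ln(T₂/T₁) with C_V = 5R/2 = 20.79 J mol⁻¹ K⁻¹.
ΔS = 2.99 × 20.79 × ln(1200/599) = 43.2 J/K.

ΔS = 43.2 J/K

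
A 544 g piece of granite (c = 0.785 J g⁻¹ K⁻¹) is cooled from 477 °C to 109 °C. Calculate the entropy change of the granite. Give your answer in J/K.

In kelvin: T₁ = 750.15 K, T₂ = 382.15 K. ΔS = ∫dQ_rev/T = m c ln(T₂/T₁) = 544 × 0.785 × ln(382.15/750.15) = -288 J/K.

ΔS = -288 J/K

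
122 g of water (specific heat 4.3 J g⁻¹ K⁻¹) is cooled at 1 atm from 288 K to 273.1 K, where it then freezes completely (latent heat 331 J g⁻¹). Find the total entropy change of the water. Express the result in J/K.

ΔS = -176 J/K

Cooling step: ΔS₁ = m c ln(T_tr/T_i) = 122 × 4.3 × ln(273.1/288) = -27.87 J/K.
Phase change: ΔS₂ = −mL/T_tr = −122 × 331 / 273.1 = -147.9 J/K.
ΔS_total = (-27.87) + (-147.9) = -176 J/K.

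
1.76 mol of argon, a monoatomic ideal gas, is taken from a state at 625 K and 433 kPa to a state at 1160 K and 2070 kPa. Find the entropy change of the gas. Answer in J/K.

ΔS = nC_p ln(T₂/T₁) − nR ln(P₂/P₁), with C_p = 5R/2 = 20.79 J mol⁻¹ K⁻¹ for a monoatomic ideal gas.
ΔS = 1.76 × [20.79 × ln(1160/625) − 8.314 × ln(2070/433)] = -0.271 J/K.

ΔS = -0.271 J/K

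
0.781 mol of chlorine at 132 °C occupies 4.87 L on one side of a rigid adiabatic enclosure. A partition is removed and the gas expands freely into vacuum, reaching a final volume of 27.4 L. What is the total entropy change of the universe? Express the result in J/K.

No heat is exchanged and no work is done, so the ideal-gas temperature stays constant.
Entropy is a state function; using a reversible isothermal path, ΔS_gas = nR ln(V₂/V₁) = 0.781 × 8.314 × ln(27.4/4.87) = 11.2 J/K.
The insulated surroundings exchange no heat, so ΔS_surr = 0 and ΔS_universe = ΔS_gas.

ΔS_universe = 11.2 J/K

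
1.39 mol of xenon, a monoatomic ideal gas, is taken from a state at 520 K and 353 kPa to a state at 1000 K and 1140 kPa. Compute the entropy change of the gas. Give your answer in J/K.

ΔS = nC_p ln(T₂/T₁) − nR ln(P₂/P₁), with C_p = 5R/2 = 20.79 J mol⁻¹ K⁻¹ for a monoatomic ideal gas.
ΔS = 1.39 × [20.79 × ln(1000/520) − 8.314 × ln(1140/353)] = 5.34 J/K.

ΔS = 5.34 J/K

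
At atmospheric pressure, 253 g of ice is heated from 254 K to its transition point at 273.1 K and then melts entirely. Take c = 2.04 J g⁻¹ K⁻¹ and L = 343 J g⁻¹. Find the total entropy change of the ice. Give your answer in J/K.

Warming step: ΔS₁ = m c ln(T_tr/T_i) = 253 × 2.04 × ln(273.1/254) = 37.42 J/K.
Phase change: ΔS₂ = +mL/T_tr = 253 × 343 / 273.1 = 317.8 J/K.
ΔS_total = (37.42) + (317.8) = 355 J/K.

ΔS = 355 J/K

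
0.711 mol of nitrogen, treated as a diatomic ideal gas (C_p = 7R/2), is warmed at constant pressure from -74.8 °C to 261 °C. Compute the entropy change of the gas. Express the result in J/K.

ΔS = 20.5 J/K

In kelvin: T₁ = 198.35 K, T₂ = 534.15 K. At constant pressure, ΔS = nC_p ln(T₂/T₁) with C_p = 7R/2 = 29.1 J mol⁻¹ K⁻¹.
ΔS = 0.711 × 29.1 × ln(534.15/198.35) = 20.5 J/K.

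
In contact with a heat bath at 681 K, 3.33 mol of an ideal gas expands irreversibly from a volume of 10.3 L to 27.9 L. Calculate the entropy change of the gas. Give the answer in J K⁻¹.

ΔS_gas = 27.6 J/K

Entropy is a state function, so ΔS_gas depends only on the end states.
For an isothermal ideal gas ΔS_gas = nR ln(V₂/V₁) = 3.33 × 8.314 × ln(27.9/10.3) = 27.6 J/K.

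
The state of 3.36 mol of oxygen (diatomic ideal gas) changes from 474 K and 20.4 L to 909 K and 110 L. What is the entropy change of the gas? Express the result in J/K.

Entropy is a state function: ΔS = nC_V ln(T₂/T₁) + nR ln(V₂/V₁), with C_V = 5R/2 = 20.79 J mol⁻¹ K⁻¹ for a diatomic ideal gas.
ΔS = 3.36 × [20.79 × ln(909/474) + 8.314 × ln(110/20.4)] = 92.5 J/K.

ΔS = 92.5 J/K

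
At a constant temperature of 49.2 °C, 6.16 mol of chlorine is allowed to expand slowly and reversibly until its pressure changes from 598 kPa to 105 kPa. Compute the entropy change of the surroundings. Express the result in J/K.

For an isothermal ideal gas ΔS_gas = nR ln(P₁/P₂) = 6.16 × 8.314 × ln(598/105) = 89.1 J/K.
The process is reversible, so ΔS_surr = −ΔS_gas = -89.1 J/K and ΔS_universe = 0.

ΔS_surr = -89.1 J/K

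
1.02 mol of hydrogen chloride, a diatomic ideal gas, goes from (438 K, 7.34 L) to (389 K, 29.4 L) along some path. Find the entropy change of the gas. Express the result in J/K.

Entropy is a state function: ΔS = nC_V ln(T₂/T₁) + nR ln(V₂/V₁), with C_V = 5R/2 = 20.79 J mol⁻¹ K⁻¹ for a diatomic ideal gas.
ΔS = 1.02 × [20.79 × ln(389/438) + 8.314 × ln(29.4/7.34)] = 9.25 J/K.

ΔS = 9.25 J/K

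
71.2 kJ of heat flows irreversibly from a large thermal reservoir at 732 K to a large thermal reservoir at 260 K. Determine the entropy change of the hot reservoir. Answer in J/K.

The hot reservoir loses heat Q, so ΔS_hot = −Q/T_H = −71200/732 = -97.3 J/K.

ΔS_hot = -97.3 J/K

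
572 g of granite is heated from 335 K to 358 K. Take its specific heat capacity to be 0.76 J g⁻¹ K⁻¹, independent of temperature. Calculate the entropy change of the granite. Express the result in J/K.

ΔS = 28.9 J/K

ΔS = ∫dQ_rev/T = m c ln(T₂/T₁) = 572 × 0.76 × ln(358/335) = 28.9 J/K.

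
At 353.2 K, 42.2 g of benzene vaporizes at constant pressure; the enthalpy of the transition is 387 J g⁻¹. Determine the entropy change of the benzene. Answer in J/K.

ΔS = 46.2 J/K

Heat absorbed by the substance: Q = mL = 42.2 × 387 = 16331.4 J.
At constant T, ΔS = Q_rev/T = 16331.4 / 353.2 = 46.2 J/K.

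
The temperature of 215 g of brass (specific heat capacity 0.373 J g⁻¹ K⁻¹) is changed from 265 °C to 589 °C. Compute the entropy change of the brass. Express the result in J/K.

ΔS = 37.8 J/K

In kelvin: T₁ = 538.15 K, T₂ = 862.15 K. ΔS = ∫dQ_rev/T = m c ln(T₂/T₁) = 215 × 0.373 × ln(862.15/538.15) = 37.8 J/K.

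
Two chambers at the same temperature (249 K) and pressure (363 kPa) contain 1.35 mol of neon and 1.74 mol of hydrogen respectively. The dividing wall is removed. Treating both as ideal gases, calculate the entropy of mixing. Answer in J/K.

ΔS_mix = 17.6 J/K

Mole fractions: x_A = 1.35/3.09 = 0.437, x_B = 0.563.
ΔS_mix = −R(n_A ln x_A + n_B ln x_B) = −8.314 × (1.35 ln 0.437 + 1.74 ln 0.563) = 17.6 J/K.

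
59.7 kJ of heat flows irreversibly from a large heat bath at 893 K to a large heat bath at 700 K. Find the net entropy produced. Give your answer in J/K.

ΔS_hot = −Q/T_H = −59700/893 = -66.85 J/K and ΔS_cold = +Q/T_C = 59700/700 = 85.29 J/K.
ΔS_total = -66.85 + 85.29 = 18.4 J/K, positive as the second law requires.

ΔS_total = 18.4 J/K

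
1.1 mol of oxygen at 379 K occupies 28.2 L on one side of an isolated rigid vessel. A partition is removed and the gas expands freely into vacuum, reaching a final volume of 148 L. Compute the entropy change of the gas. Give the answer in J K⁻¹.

ΔS_gas = 15.2 J/K

No heat is exchanged and no work is done, so the ideal-gas temperature stays constant.
Entropy is a state function; using a reversible isothermal path, ΔS_gas = nR ln(V₂/V₁) = 1.1 × 8.314 × ln(148/28.2) = 15.2 J/K.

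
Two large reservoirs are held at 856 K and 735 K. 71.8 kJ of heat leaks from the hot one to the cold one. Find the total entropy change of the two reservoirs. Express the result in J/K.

ΔS_hot = −Q/T_H = −71800/856 = -83.88 J/K and ΔS_cold = +Q/T_C = 71800/735 = 97.69 J/K.
ΔS_total = -83.88 + 97.69 = 13.8 J/K, positive as the second law requires.

ΔS_total = 13.8 J/K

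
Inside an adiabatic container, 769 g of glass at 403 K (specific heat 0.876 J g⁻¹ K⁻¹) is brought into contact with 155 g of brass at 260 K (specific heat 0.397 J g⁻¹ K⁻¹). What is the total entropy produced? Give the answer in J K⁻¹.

Energy balance: T_f = (m₁c₁T₁ + m₂c₂T₂)/(m₁c₁ + m₂c₂) = 391.03 K.
ΔS₁ = m₁c₁ ln(T_f/T₁) = 673.644 × ln(391.03/403) = -20.31 J/K.
ΔS₂ = m₂c₂ ln(T_f/T₂) = 61.535 × ln(391.03/260) = 25.11 J/K.
ΔS_total = -20.31 + 25.11 = 4.8 J/K.

ΔS_total = 4.8 J/K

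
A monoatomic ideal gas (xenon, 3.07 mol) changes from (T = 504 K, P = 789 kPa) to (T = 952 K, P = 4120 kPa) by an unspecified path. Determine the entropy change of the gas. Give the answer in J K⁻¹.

ΔS = -1.6 J/K

ΔS = nC_p ln(T₂/T₁) − nR ln(P₂/P₁), with C_p = 5R/2 = 20.79 J mol⁻¹ K⁻¹ for a monoatomic ideal gas.
ΔS = 3.07 × [20.79 × ln(952/504) − 8.314 × ln(4120/789)] = -1.6 J/K.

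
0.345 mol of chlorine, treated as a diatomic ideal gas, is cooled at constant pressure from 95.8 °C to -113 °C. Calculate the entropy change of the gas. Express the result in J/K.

ΔS = -8.38 J/K

In kelvin: T₁ = 368.95 K, T₂ = 160.15 K. At constant pressure, ΔS = nC_p ln(T₂/T₁) with C_p = 7R/2 = 29.1 J mol⁻¹ K⁻¹.
ΔS = 0.345 × 29.1 × ln(160.15/368.95) = -8.38 J/K.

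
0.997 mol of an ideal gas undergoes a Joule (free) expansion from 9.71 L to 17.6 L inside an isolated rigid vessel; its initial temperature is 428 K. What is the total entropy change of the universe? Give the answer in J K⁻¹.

No heat is exchanged and no work is done, so the ideal-gas temperature stays constant.
Entropy is a state function; using a reversible isothermal path, ΔS_gas = nR ln(V₂/V₁) = 0.997 × 8.314 × ln(17.6/9.71) = 4.93 J/K.
The insulated surroundings exchange no heat, so ΔS_surr = 0 and ΔS_universe = ΔS_gas.

ΔS_universe = 4.93 J/K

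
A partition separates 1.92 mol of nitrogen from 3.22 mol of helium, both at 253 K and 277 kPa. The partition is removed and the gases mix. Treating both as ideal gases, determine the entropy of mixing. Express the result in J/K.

Mole fractions: x_A = 1.92/5.14 = 0.374, x_B = 0.626.
ΔS_mix = −R(n_A ln x_A + n_B ln x_B) = −8.314 × (1.92 ln 0.374 + 3.22 ln 0.626) = 28.2 J/K.

ΔS_mix = 28.2 J/K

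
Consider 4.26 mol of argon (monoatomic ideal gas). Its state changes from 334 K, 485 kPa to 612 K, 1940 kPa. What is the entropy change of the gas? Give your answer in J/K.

ΔS = nC_p ln(T₂/T₁) − nR ln(P₂/P₁), with C_p = 5R/2 = 20.79 J mol⁻¹ K⁻¹ for a monoatomic ideal gas.
ΔS = 4.26 × [20.79 × ln(612/334) − 8.314 × ln(1940/485)] = 4.52 J/K.

ΔS = 4.52 J/K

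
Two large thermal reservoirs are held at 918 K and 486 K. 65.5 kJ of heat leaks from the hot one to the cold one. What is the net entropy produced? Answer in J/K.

ΔS_total = 63.4 J/K

ΔS_hot = −Q/T_H = −65500/918 = -71.351 J/K and ΔS_cold = +Q/T_C = 65500/486 = 134.77 J/K.
ΔS_total = -71.351 + 134.77 = 63.4 J/K, positive as the second law requires.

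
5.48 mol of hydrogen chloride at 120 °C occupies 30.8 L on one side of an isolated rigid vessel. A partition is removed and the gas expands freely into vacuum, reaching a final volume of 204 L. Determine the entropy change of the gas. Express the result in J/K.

No heat is exchanged and no work is done, so the ideal-gas temperature stays constant.
Entropy is a state function; using a reversible isothermal path, ΔS_gas = nR ln(V₂/V₁) = 5.48 × 8.314 × ln(204/30.8) = 86.1 J/K.

ΔS_gas = 86.1 J/K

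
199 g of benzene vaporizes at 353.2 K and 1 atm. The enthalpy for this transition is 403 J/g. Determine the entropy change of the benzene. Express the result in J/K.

ΔS = 227 J/K

Heat absorbed by the substance: Q = mL = 199 × 403 = 80197 J.
At constant T, ΔS = Q_rev/T = 80197 / 353.2 = 227 J/K.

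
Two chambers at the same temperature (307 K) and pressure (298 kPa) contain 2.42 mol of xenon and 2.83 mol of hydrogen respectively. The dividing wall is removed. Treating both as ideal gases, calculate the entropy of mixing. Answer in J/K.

Mole fractions: x_A = 2.42/5.25 = 0.461, x_B = 0.539.
ΔS_mix = −R(n_A ln x_A + n_B ln x_B) = −8.314 × (2.42 ln 0.461 + 2.83 ln 0.539) = 30.1 J/K.

ΔS_mix = 30.1 J/K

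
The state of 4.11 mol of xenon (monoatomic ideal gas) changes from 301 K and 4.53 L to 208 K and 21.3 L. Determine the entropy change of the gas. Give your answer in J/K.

Entropy is a state function: ΔS = nC_V ln(T₂/T₁) + nR ln(V₂/V₁), with C_V = 3R/2 = 12.47 J mol⁻¹ K⁻¹ for a monoatomic ideal gas.
ΔS = 4.11 × [12.47 × ln(208/301) + 8.314 × ln(21.3/4.53)] = 34 J/K.

ΔS = 34 J/K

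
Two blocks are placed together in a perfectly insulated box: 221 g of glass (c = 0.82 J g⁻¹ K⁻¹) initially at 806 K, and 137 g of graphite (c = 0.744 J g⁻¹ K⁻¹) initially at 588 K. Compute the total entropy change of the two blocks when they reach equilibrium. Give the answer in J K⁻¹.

Energy balance: T_f = (m₁c₁T₁ + m₂c₂T₂)/(m₁c₁ + m₂c₂) = 727.52 K.
ΔS₁ = m₁c₁ ln(T_f/T₁) = 181.22 × ln(727.52/806) = -18.56 J/K.
ΔS₂ = m₂c₂ ln(T_f/T₂) = 101.928 × ln(727.52/588) = 21.7 J/K.
ΔS_total = -18.56 + 21.7 = 3.14 J/K.

ΔS_total = 3.14 J/K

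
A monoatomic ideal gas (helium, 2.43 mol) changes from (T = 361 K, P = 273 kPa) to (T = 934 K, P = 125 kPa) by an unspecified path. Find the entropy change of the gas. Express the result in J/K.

ΔS = nC_p ln(T₂/T₁) − nR ln(P₂/P₁), with C_p = 5R/2 = 20.79 J mol⁻¹ K⁻¹ for a monoatomic ideal gas.
ΔS = 2.43 × [20.79 × ln(934/361) − 8.314 × ln(125/273)] = 63.8 J/K.

ΔS = 63.8 J/K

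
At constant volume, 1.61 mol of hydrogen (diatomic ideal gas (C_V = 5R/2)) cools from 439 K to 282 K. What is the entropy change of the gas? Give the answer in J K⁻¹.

ΔS = -14.8 J/K

At constant volume, ΔS = nC_V ln(T₂/T₁) with C_V = 5R/2 = 20.79 J mol⁻¹ K⁻¹.
ΔS = 1.61 × 20.79 × ln(282/439) = -14.8 J/K.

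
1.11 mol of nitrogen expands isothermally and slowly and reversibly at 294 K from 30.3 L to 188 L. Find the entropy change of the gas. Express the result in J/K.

ΔS_gas = 16.8 J/K

For an isothermal ideal gas ΔS_gas = nR ln(V₂/V₁) = 1.11 × 8.314 × ln(188/30.3) = 16.8 J/K.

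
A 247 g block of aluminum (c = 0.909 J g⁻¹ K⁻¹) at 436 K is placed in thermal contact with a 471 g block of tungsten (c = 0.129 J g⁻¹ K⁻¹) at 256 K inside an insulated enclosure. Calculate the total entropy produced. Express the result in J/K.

Energy balance: T_f = (m₁c₁T₁ + m₂c₂T₂)/(m₁c₁ + m₂c₂) = 397.66 K.
ΔS₁ = m₁c₁ ln(T_f/T₁) = 224.523 × ln(397.66/436) = -20.66 J/K.
ΔS₂ = m₂c₂ ln(T_f/T₂) = 60.759 × ln(397.66/256) = 26.76 J/K.
ΔS_total = -20.66 + 26.76 = 6.1 J/K.

ΔS_total = 6.1 J/K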